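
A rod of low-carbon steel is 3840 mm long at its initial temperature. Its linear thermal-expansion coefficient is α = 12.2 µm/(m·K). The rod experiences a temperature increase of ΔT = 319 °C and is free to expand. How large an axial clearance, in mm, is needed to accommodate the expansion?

14.9 mm

ΔL = α·L₀·ΔT = 12.2×10⁻⁶ × 3840 mm × 319.0 K = 14.9 mm.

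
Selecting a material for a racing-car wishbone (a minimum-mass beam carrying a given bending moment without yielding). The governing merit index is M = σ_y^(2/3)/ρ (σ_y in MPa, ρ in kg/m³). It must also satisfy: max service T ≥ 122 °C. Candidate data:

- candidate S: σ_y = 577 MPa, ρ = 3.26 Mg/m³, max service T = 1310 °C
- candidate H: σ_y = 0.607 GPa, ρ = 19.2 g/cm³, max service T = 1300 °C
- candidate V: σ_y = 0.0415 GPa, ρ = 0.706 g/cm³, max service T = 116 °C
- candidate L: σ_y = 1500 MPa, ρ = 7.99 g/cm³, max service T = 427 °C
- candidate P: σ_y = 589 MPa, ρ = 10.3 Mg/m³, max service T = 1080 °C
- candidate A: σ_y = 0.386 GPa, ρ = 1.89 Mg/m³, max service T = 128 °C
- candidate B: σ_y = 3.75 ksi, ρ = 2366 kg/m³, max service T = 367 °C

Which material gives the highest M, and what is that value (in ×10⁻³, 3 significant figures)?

Screen on constraints: max service T ≥ 122 °C. Survivors: candidate S, candidate H, candidate L, candidate P, candidate A, candidate B.
After converting to SI:
  candidate S: σ_y = 577.0 MPa, ρ = 3260 kg/m³
  candidate H: σ_y = 607.0 MPa, ρ = 19200 kg/m³
  candidate L: σ_y = 1500 MPa, ρ = 7990 kg/m³
  candidate P: σ_y = 589.0 MPa, ρ = 10300 kg/m³
  candidate A: σ_y = 386.0 MPa, ρ = 1890 kg/m³
  candidate B: σ_y = 25.86 MPa, ρ = 2366 kg/m³
  candidate A: M = 28.0×10⁻³
  candidate S: M = 21.3×10⁻³
  candidate L: M = 16.4×10⁻³
  candidate P: M = 6.82×10⁻³
  candidate H: M = 3.73×10⁻³
  candidate B: M = 3.70×10⁻³
Candidate A has the largest M.

candidate A, M = 28.0×10⁻³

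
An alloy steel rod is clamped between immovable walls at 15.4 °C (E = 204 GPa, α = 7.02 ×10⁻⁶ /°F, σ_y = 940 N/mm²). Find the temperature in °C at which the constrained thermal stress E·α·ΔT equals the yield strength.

380 °C

α = 7.02×10⁻⁶/°F × 9/5 = 12.6×10⁻⁶/K.
σ_y = 940 N/mm² = 940.0 MPa.
E·α·ΔT = 940.0 MPa ⇒ ΔT = 940.0 / (204.0×10³ × 12.6×10⁻⁶) = 364.7 K.
T = 15.4 + 364.7 = 380.1 °C.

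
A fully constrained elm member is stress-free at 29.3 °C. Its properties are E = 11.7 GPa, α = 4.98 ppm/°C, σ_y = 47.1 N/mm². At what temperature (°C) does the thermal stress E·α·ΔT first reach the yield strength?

σ_y = 47.1 N/mm² = 47.10 MPa.
E·α·ΔT = 47.10 MPa ⇒ ΔT = 47.10 / (11.70×10³ × 4.98×10⁻⁶) = 808.4 K.
T = 29.3 + 808.4 = 837.7 °C.

838 °C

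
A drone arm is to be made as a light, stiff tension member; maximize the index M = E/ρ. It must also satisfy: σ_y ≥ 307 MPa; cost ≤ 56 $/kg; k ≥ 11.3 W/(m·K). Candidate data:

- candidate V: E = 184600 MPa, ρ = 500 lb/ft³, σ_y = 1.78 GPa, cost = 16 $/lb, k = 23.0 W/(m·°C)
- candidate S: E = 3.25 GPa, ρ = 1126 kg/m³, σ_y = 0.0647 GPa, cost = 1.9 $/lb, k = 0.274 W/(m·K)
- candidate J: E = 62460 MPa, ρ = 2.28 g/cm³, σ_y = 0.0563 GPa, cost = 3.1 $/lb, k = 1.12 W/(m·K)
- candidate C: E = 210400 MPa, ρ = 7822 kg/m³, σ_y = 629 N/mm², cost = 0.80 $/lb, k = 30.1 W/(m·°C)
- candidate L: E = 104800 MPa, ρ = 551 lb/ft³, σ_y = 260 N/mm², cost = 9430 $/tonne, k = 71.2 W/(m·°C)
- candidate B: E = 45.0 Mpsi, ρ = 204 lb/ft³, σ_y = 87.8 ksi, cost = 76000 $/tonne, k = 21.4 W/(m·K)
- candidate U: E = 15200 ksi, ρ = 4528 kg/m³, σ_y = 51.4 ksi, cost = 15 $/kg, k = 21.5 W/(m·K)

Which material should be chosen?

candidate C

Screen on constraints: σ_y ≥ 307 MPa; cost ≤ 56 $/kg; k ≥ 11.3 W/(m·K). Survivors: candidate V, candidate C, candidate U.
Convert each candidate to consistent units, then evaluate M:
  candidate V: E = 184.6 GPa, ρ = 8009 kg/m³
  candidate C: E = 210.4 GPa, ρ = 7822 kg/m³
  candidate U: E = 104.8 GPa, ρ = 4528 kg/m³
  candidate C: M = 26.9 MN·m/kg
  candidate U: M = 23.1 MN·m/kg
  candidate V: M = 23.0 MN·m/kg
The maximum is for candidate C.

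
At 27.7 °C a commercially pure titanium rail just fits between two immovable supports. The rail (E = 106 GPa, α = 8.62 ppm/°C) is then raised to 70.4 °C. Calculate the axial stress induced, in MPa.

39.0 MPa

ΔT = 42.70 K. Constrained thermal stress σ = E·α·ΔT = 106.0×10³ MPa × 8.62×10⁻⁶ × 42.70 = 39.0 MPa (compressive).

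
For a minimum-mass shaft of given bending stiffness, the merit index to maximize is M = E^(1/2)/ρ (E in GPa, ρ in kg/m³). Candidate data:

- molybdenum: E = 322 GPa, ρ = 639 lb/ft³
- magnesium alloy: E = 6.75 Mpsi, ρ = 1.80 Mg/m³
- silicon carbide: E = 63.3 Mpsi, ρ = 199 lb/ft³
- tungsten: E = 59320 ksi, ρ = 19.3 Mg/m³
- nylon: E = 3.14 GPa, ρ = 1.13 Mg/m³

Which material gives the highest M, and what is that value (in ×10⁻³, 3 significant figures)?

In SI units:
  molybdenum: E = 322.0 GPa, ρ = 10240 kg/m³
  magnesium alloy: E = 46.54 GPa, ρ = 1800 kg/m³
  silicon carbide: E = 436.4 GPa, ρ = 3188 kg/m³
  tungsten: E = 409.0 GPa, ρ = 19300 kg/m³
  nylon: E = 3.140 GPa, ρ = 1130 kg/m³
  silicon carbide: M = 6.55×10⁻³
  magnesium alloy: M = 3.79×10⁻³
  molybdenum: M = 1.75×10⁻³
  nylon: M = 1.57×10⁻³
  tungsten: M = 1.05×10⁻³
Silicon carbide has the largest M.

silicon carbide, M = 6.55×10⁻³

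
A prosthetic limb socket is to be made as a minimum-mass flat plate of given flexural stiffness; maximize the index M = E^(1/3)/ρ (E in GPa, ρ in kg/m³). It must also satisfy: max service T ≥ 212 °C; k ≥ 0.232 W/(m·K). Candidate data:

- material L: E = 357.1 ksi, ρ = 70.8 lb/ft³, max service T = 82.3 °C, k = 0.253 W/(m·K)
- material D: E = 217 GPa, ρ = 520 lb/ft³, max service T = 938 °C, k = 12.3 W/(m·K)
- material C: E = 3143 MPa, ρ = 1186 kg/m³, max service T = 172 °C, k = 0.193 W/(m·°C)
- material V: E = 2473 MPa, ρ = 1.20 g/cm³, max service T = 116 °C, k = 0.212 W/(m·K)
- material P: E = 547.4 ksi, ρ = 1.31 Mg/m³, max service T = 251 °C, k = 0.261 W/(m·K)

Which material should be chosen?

Screen on constraints: max service T ≥ 212 °C; k ≥ 0.232 W/(m·K). Survivors: material D, material P.
Normalizing units and computing the index:
  material D: E = 217.0 GPa, ρ = 8330 kg/m³
  material P: E = 3.774 GPa, ρ = 1310 kg/m³
  material P: M = 1.19×10⁻³
  material D: M = 0.721×10⁻³
Material P has the largest M.

material P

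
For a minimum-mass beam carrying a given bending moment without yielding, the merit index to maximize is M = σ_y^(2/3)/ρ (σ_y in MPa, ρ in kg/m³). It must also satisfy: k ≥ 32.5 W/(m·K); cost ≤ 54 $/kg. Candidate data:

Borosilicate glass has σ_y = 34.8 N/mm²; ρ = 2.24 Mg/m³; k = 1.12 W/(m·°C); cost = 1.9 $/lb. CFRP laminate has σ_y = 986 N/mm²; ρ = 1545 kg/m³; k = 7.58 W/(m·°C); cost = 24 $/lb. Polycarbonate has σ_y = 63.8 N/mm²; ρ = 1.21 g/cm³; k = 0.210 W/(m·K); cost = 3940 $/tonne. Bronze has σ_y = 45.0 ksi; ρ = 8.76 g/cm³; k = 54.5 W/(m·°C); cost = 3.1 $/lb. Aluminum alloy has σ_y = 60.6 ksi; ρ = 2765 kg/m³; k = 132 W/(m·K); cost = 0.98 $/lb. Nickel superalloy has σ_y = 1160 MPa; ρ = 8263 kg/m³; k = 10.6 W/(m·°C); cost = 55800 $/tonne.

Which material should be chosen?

Screen on constraints: k ≥ 32.5 W/(m·K); cost ≤ 54 $/kg. Survivors: bronze, aluminum alloy.
After converting to SI:
  bronze: σ_y = 310.3 MPa, ρ = 8760 kg/m³
  aluminum alloy: σ_y = 417.8 MPa, ρ = 2765 kg/m³
  aluminum alloy: M = 20.2×10⁻³
  bronze: M = 5.23×10⁻³
Aluminum alloy has the largest M.

aluminum alloy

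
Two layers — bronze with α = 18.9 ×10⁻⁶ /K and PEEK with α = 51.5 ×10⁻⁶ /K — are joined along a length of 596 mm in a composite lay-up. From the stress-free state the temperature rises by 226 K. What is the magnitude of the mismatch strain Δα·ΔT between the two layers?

Δα = |18.9 − 51.5|×10⁻⁶/K = 32.6×10⁻⁶/K.
Mismatch strain = Δα·ΔT = 32.6×10⁻⁶ × 226.0 = 7.37×10⁻³.

7.37×10⁻³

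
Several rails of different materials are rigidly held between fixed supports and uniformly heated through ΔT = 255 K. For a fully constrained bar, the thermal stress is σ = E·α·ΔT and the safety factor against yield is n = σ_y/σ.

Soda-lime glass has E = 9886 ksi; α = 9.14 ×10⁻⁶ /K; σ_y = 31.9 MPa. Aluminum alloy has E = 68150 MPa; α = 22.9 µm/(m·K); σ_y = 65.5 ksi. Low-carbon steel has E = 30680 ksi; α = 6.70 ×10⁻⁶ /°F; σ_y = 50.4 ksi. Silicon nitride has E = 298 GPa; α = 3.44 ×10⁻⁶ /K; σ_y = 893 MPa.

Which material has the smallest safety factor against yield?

Converting E to GPa, α to ×10⁻⁶/K, σ_y to MPa, then σ and n for each:
  soda-lime glass: E = 68.16, α = 9.14, σ_y = 31.90 → σ = 159 MPa, n = 0.201
  aluminum alloy: E = 68.15, α = 22.9, σ_y = 451.6 → σ = 398 MPa, n = 1.13
  low-carbon steel: E = 211.5, α = 12.1, σ_y = 347.5 → σ = 651 MPa, n = 0.534
  silicon nitride: E = 298.0, α = 3.44, σ_y = 893.0 → σ = 261 MPa, n = 3.42
The minimum is soda-lime glass at n = 0.201.

soda-lime glass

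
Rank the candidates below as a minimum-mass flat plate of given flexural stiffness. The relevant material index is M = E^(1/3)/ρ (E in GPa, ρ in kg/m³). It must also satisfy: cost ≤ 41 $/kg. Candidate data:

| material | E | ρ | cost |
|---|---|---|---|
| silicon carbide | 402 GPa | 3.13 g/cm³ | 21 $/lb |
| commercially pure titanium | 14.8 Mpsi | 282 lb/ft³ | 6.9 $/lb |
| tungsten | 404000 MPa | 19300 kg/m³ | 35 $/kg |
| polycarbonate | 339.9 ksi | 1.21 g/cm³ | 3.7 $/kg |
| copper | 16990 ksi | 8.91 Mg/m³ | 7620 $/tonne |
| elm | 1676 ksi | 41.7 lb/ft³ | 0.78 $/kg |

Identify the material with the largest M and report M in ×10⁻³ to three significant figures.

Screen on constraints: cost ≤ 41 $/kg. Survivors: commercially pure titanium, tungsten, polycarbonate, copper, elm.
In SI units:
  commercially pure titanium: E = 102.0 GPa, ρ = 4517 kg/m³
  tungsten: E = 404.0 GPa, ρ = 19300 kg/m³
  polycarbonate: E = 2.344 GPa, ρ = 1210 kg/m³
  copper: E = 117.1 GPa, ρ = 8910 kg/m³
  elm: E = 11.56 GPa, ρ = 668.0 kg/m³
  elm: M = 3.38×10⁻³
  polycarbonate: M = 1.10×10⁻³
  commercially pure titanium: M = 1.03×10⁻³
  copper: M = 0.549×10⁻³
  tungsten: M = 0.383×10⁻³
Highest index: elm.

elm, M = 3.38×10⁻³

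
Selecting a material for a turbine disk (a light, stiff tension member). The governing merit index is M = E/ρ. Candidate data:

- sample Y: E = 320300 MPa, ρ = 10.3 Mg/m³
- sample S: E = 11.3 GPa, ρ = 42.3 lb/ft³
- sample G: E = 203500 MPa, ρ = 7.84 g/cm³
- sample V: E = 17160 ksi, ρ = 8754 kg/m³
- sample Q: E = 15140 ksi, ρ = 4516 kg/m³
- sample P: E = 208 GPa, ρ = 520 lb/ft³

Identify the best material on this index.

sample Y

In SI units:
  sample Y: E = 320.3 GPa, ρ = 10300 kg/m³
  sample S: E = 11.30 GPa, ρ = 677.6 kg/m³
  sample G: E = 203.5 GPa, ρ = 7840 kg/m³
  sample V: E = 118.3 GPa, ρ = 8754 kg/m³
  sample Q: E = 104.4 GPa, ρ = 4516 kg/m³
  sample P: E = 208.0 GPa, ρ = 8330 kg/m³
  sample Y: M = 31.1 MN·m/kg
  sample G: M = 26.0 MN·m/kg
  sample P: M = 25.0 MN·m/kg
  sample Q: M = 23.1 MN·m/kg
  sample S: M = 16.7 MN·m/kg
  sample V: M = 13.5 MN·m/kg
The maximum is for sample Y.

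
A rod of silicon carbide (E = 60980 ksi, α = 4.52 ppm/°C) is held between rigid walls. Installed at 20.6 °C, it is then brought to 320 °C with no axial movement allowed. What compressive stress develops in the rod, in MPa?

E = 60980 ksi = 420.4 GPa.
ΔT = 299.4 K. Constrained thermal stress σ = E·α·ΔT = 420.4×10³ MPa × 4.52×10⁻⁶ × 299.4 = 569 MPa (compressive).

569 MPa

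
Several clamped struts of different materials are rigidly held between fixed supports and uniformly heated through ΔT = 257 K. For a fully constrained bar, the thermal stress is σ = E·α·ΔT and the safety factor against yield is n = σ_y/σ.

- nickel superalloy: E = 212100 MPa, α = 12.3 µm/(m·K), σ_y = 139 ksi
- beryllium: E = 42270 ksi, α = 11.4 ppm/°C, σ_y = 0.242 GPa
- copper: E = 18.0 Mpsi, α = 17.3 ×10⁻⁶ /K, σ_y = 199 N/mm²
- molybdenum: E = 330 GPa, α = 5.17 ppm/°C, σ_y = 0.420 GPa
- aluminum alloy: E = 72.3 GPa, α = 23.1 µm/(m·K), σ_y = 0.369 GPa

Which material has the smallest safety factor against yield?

Converting E to GPa, α to ×10⁻⁶/K, σ_y to MPa, then σ and n for each:
  nickel superalloy: E = 212.1, α = 12.3, σ_y = 958.4 → σ = 670 MPa, n = 1.43
  beryllium: E = 291.4, α = 11.4, σ_y = 242.0 → σ = 854 MPa, n = 0.283
  copper: E = 124.1, α = 17.3, σ_y = 199.0 → σ = 552 MPa, n = 0.361
  molybdenum: E = 330.0, α = 5.17, σ_y = 420.0 → σ = 438 MPa, n = 0.958
  aluminum alloy: E = 72.30, α = 23.1, σ_y = 369.0 → σ = 429 MPa, n = 0.860
Smallest n: beryllium with n = 0.283.

beryllium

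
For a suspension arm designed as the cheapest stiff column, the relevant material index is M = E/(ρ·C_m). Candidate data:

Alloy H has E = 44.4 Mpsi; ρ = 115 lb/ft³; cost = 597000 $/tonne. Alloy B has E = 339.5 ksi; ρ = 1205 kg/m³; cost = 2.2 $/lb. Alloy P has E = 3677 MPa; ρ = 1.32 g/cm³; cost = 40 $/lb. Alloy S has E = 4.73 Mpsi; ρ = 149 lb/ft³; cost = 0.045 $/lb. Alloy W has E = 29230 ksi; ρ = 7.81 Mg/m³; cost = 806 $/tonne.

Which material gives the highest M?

Normalizing units and computing the index:
  alloy H: E = 306.1 GPa, ρ = 1842 kg/m³, cost = 597.0 $/kg
  alloy B: E = 2.341 GPa, ρ = 1205 kg/m³, cost = 4.850 $/kg
  alloy P: E = 3.677 GPa, ρ = 1320 kg/m³, cost = 88.18 $/kg
  alloy S: E = 32.61 GPa, ρ = 2387 kg/m³, cost = 0.09921 $/kg
  alloy W: E = 201.5 GPa, ρ = 7810 kg/m³, cost = 0.8060 $/kg
  alloy S: M = 138 MN·m per $
  alloy W: M = 32.0 MN·m per $
  alloy B: M = 0.401 MN·m per $
  alloy H: M = 0.278 MN·m per $
  alloy P: M = 0.0316 MN·m per $
The maximum is for alloy S.

alloy S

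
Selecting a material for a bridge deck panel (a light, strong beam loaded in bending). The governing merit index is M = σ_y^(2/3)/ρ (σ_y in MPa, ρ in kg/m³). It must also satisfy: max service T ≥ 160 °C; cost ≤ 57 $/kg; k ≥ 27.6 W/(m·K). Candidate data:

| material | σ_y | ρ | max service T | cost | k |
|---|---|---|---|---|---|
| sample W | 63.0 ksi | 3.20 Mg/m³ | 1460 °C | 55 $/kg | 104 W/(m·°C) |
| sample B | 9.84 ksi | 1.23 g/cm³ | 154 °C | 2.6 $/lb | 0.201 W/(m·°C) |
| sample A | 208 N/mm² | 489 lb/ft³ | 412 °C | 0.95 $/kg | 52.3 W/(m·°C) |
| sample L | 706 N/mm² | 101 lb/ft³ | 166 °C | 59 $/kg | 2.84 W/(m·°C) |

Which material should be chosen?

sample W

Screen on constraints: max service T ≥ 160 °C; cost ≤ 57 $/kg; k ≥ 27.6 W/(m·K). Survivors: sample W, sample A.
Normalizing units and computing the index:
  sample W: σ_y = 434.4 MPa, ρ = 3200 kg/m³
  sample A: σ_y = 208.0 MPa, ρ = 7833 kg/m³
  sample W: M = 17.9×10⁻³
  sample A: M = 4.48×10⁻³
Highest index: sample W.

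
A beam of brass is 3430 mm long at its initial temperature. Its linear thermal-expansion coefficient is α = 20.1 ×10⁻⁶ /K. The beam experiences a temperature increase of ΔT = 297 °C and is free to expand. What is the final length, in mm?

3450.5 mm

ΔL = α·L₀·ΔT = 20.1×10⁻⁶ × 3430 mm × 297.0 K = 20.5 mm.
L = L₀ + ΔL = 3430 + 20.5 = 3450.5 mm.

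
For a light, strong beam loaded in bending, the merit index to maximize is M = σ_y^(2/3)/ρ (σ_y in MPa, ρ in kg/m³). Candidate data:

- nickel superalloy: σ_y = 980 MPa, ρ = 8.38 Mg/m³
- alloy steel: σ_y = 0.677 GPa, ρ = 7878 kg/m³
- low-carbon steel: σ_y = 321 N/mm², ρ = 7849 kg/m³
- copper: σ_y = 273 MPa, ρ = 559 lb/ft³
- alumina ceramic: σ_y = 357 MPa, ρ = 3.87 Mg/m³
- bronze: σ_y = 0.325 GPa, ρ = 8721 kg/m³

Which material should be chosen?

Normalizing units and computing the index:
  nickel superalloy: σ_y = 980.0 MPa, ρ = 8380 kg/m³
  alloy steel: σ_y = 677.0 MPa, ρ = 7878 kg/m³
  low-carbon steel: σ_y = 321.0 MPa, ρ = 7849 kg/m³
  copper: σ_y = 273.0 MPa, ρ = 8954 kg/m³
  alumina ceramic: σ_y = 357.0 MPa, ρ = 3870 kg/m³
  bronze: σ_y = 325.0 MPa, ρ = 8721 kg/m³
  alumina ceramic: M = 13.0×10⁻³
  nickel superalloy: M = 11.8×10⁻³
  alloy steel: M = 9.79×10⁻³
  low-carbon steel: M = 5.97×10⁻³
  bronze: M = 5.42×10⁻³
  copper: M = 4.70×10⁻³
Highest index: alumina ceramic.

alumina ceramic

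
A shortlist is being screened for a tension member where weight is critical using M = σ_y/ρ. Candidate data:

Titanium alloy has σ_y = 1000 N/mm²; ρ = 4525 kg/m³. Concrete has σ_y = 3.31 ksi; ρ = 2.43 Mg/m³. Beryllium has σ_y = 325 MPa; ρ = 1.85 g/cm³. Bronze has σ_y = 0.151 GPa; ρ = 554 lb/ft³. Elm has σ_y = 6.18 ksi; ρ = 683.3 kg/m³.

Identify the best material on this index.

After converting to SI:
  titanium alloy: σ_y = 1000 MPa, ρ = 4525 kg/m³
  concrete: σ_y = 22.82 MPa, ρ = 2430 kg/m³
  beryllium: σ_y = 325.0 MPa, ρ = 1850 kg/m³
  bronze: σ_y = 151.0 MPa, ρ = 8874 kg/m³
  elm: σ_y = 42.61 MPa, ρ = 683.3 kg/m³
  titanium alloy: M = 221 kN·m/kg
  beryllium: M = 176 kN·m/kg
  elm: M = 62.4 kN·m/kg
  bronze: M = 17.0 kN·m/kg
  concrete: M = 9.39 kN·m/kg
Highest index: titanium alloy.

titanium alloy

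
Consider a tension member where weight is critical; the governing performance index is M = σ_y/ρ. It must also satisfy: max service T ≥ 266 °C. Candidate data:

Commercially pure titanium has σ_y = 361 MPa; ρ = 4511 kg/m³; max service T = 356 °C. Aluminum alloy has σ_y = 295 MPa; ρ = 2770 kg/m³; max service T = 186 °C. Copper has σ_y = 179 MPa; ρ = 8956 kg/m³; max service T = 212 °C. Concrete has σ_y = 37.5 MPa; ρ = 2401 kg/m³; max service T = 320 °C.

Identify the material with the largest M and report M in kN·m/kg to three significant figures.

Screen on constraints: max service T ≥ 266 °C. Survivors: commercially pure titanium, concrete.
Computing M directly (units already consistent):
  commercially pure titanium: M = 80.0 kN·m/kg
  concrete: M = 15.6 kN·m/kg
The maximum is for commercially pure titanium.

commercially pure titanium, M = 80.0 kN·m/kg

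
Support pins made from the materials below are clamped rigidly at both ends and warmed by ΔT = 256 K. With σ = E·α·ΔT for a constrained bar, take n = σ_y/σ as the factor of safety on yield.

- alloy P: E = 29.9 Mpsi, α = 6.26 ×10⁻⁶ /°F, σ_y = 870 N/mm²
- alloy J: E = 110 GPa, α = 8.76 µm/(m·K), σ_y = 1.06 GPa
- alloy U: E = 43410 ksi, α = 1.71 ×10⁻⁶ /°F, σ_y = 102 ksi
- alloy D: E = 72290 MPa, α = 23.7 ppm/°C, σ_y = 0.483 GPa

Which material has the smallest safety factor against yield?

alloy D

Per material, after unit conversion:
  alloy P: E = 206.2, α = 11.3, σ_y = 870.0 → σ = 595 MPa, n = 1.46
  alloy J: E = 110.0, α = 8.76, σ_y = 1060 → σ = 247 MPa, n = 4.30
  alloy U: E = 299.3, α = 3.08, σ_y = 703.3 → σ = 236 MPa, n = 2.98
  alloy D: E = 72.29, α = 23.7, σ_y = 483.0 → σ = 439 MPa, n = 1.10
Smallest n: alloy D with n = 1.10.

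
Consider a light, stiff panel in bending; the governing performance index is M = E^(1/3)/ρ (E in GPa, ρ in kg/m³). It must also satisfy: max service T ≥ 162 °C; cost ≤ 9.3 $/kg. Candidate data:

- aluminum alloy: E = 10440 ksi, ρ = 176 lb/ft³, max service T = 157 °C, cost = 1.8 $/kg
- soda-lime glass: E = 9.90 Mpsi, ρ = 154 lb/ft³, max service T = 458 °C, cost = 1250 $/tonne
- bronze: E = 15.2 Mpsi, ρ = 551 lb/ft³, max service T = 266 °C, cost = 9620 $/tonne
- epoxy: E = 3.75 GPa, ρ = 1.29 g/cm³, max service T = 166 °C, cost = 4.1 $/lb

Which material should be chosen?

soda-lime glass

Screen on constraints: max service T ≥ 162 °C; cost ≤ 9.3 $/kg. Survivors: soda-lime glass, epoxy.
After converting to SI:
  soda-lime glass: E = 68.26 GPa, ρ = 2467 kg/m³
  epoxy: E = 3.750 GPa, ρ = 1290 kg/m³
  soda-lime glass: M = 1.66×10⁻³
  epoxy: M = 1.20×10⁻³
Highest index: soda-lime glass.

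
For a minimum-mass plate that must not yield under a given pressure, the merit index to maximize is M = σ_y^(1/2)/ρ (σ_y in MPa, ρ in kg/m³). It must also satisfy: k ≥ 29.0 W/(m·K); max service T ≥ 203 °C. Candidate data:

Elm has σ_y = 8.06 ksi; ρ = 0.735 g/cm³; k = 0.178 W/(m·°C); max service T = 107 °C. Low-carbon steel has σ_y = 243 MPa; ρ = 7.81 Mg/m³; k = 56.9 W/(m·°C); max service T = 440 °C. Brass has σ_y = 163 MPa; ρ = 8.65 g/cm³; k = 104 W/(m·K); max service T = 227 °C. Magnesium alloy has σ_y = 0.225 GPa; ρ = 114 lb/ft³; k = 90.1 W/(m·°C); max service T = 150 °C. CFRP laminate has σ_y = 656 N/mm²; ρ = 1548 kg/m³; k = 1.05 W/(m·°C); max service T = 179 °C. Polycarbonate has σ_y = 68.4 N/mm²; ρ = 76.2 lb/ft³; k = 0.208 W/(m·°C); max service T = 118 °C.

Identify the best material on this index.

low-carbon steel

Screen on constraints: k ≥ 29.0 W/(m·K); max service T ≥ 203 °C. Survivors: low-carbon steel, brass.
Normalizing units and computing the index:
  low-carbon steel: σ_y = 243.0 MPa, ρ = 7810 kg/m³
  brass: σ_y = 163.0 MPa, ρ = 8650 kg/m³
  low-carbon steel: M = 2.00×10⁻³
  brass: M = 1.48×10⁻³
Low-carbon steel ranks first.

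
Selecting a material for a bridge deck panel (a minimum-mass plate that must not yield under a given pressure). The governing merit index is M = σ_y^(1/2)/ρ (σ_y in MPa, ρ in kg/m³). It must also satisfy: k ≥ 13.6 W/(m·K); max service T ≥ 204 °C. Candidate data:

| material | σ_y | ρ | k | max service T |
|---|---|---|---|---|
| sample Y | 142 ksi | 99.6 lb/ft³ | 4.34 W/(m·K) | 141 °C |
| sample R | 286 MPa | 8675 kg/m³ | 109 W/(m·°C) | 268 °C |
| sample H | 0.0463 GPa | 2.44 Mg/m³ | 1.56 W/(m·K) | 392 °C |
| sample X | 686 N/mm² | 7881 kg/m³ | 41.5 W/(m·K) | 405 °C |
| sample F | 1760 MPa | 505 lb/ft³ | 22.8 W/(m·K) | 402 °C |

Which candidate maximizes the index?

sample F

Screen on constraints: k ≥ 13.6 W/(m·K); max service T ≥ 204 °C. Survivors: sample R, sample X, sample F.
Convert each candidate to consistent units, then evaluate M:
  sample R: σ_y = 286.0 MPa, ρ = 8675 kg/m³
  sample X: σ_y = 686.0 MPa, ρ = 7881 kg/m³
  sample F: σ_y = 1760 MPa, ρ = 8089 kg/m³
  sample F: M = 5.19×10⁻³
  sample X: M = 3.32×10⁻³
  sample R: M = 1.95×10⁻³
Sample F has the largest M.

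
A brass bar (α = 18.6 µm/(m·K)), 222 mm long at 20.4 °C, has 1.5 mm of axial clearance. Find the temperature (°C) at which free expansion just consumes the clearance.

α·L₀·ΔT = 1.5 mm ⇒ ΔT = 1.5 / (18.6×10⁻⁶ × 222.0) = 363.3 K.
T = 20.4 + 363.3 = 383.7 °C.

384 °C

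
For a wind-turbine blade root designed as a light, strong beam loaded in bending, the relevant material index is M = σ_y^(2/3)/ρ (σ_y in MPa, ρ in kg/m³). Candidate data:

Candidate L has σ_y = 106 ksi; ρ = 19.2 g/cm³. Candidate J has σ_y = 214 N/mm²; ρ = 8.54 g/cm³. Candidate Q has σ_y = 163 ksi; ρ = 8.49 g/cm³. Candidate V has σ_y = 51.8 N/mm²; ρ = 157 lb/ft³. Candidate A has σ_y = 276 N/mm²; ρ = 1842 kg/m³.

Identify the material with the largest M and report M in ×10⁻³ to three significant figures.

In SI units:
  candidate L: σ_y = 730.8 MPa, ρ = 19200 kg/m³
  candidate J: σ_y = 214.0 MPa, ρ = 8540 kg/m³
  candidate Q: σ_y = 1124 MPa, ρ = 8490 kg/m³
  candidate V: σ_y = 51.80 MPa, ρ = 2515 kg/m³
  candidate A: σ_y = 276.0 MPa, ρ = 1842 kg/m³
  candidate A: M = 23.0×10⁻³
  candidate Q: M = 12.7×10⁻³
  candidate V: M = 5.53×10⁻³
  candidate L: M = 4.23×10⁻³
  candidate J: M = 4.19×10⁻³
Candidate A ranks first.

candidate A, M = 23.0×10⁻³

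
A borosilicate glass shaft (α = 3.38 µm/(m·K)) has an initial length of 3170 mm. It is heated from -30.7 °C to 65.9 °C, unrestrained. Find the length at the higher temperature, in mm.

3171.0 mm

ΔT = 65.9 − (-30.7) = 96.60 K.
ΔL = α·L₀·ΔT = 3.38×10⁻⁶ × 3170 mm × 96.60 K = 1.04 mm.
L = L₀ + ΔL = 3170 + 1.04 = 3171.0 mm.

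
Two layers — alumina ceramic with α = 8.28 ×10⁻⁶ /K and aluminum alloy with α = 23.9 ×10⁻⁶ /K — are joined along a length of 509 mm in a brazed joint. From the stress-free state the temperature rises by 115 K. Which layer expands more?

α(alumina ceramic) = 8.28×10⁻⁶/K vs α(aluminum alloy) = 23.9×10⁻⁶/K.
Higher α expands more for the same ΔT: aluminum alloy.

aluminum alloy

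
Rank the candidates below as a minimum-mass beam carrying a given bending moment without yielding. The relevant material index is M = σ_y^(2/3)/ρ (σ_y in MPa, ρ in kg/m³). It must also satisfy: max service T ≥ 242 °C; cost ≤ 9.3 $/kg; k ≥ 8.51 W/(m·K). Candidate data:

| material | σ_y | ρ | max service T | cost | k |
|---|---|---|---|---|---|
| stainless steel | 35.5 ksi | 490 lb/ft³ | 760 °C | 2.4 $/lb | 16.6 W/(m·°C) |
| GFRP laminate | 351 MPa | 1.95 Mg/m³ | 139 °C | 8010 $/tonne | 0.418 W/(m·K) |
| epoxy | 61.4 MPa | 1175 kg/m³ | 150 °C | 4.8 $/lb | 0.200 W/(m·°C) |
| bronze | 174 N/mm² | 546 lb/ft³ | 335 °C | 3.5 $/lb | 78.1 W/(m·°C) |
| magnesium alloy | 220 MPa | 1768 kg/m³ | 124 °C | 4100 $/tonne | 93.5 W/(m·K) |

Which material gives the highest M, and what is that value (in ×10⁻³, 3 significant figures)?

Screen on constraints: max service T ≥ 242 °C; cost ≤ 9.3 $/kg; k ≥ 8.51 W/(m·K). Survivors: stainless steel, bronze.
Putting every candidate on a common basis:
  stainless steel: σ_y = 244.8 MPa, ρ = 7849 kg/m³
  bronze: σ_y = 174.0 MPa, ρ = 8746 kg/m³
  stainless steel: M = 4.99×10⁻³
  bronze: M = 3.56×10⁻³
Stainless steel ranks first.

stainless steel, M = 4.99×10⁻³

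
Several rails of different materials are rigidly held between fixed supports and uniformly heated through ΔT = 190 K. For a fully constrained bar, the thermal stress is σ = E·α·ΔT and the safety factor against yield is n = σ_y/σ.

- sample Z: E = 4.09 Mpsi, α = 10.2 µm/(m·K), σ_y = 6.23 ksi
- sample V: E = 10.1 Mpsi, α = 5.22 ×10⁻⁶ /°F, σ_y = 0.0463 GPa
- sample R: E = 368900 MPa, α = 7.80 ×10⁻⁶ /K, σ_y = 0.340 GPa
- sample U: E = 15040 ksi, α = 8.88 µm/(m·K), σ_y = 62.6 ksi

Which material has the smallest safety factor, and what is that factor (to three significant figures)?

sample V, n = 0.372

Converting E to GPa, α to ×10⁻⁶/K, σ_y to MPa, then σ and n for each:
  sample Z: E = 28.20, α = 10.2, σ_y = 42.95 → σ = 54.7 MPa, n = 0.786
  sample V: E = 69.64, α = 9.40, σ_y = 46.30 → σ = 124 MPa, n = 0.372
  sample R: E = 368.9, α = 7.80, σ_y = 340.0 → σ = 547 MPa, n = 0.622
  sample U: E = 103.7, α = 8.88, σ_y = 431.6 → σ = 175 MPa, n = 2.47
The minimum is sample V at n = 0.372.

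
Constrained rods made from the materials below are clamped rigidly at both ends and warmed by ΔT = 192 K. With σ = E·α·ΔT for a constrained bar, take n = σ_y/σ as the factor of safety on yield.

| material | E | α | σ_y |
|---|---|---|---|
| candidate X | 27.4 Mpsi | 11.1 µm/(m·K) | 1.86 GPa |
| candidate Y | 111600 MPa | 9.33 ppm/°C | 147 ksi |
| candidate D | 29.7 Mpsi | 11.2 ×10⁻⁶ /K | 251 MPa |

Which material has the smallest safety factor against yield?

candidate D

With everything in SI (GPa, ×10⁻⁶/K, MPa):
  candidate X: E = 188.9, α = 11.1, σ_y = 1860 → σ = 403 MPa, n = 4.62
  candidate Y: E = 111.6, α = 9.33, σ_y = 1014 → σ = 200 MPa, n = 5.07
  candidate D: E = 204.8, α = 11.2, σ_y = 251.0 → σ = 440 MPa, n = 0.570
Candidate D has the lowest safety factor, n = 0.570.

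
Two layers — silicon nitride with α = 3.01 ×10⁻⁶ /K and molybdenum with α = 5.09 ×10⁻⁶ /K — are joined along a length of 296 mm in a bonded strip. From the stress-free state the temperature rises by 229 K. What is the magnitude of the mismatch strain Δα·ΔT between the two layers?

Δα = |3.01 − 5.09|×10⁻⁶/K = 2.08×10⁻⁶/K.
Mismatch strain = Δα·ΔT = 2.08×10⁻⁶ × 229.0 = 4.76×10⁻⁴.

4.76×10⁻⁴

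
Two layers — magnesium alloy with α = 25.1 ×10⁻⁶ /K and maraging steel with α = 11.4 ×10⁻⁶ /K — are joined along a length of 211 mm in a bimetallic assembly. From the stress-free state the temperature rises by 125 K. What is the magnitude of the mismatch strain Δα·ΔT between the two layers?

1.71×10⁻³

Δα = |25.1 − 11.4|×10⁻⁶/K = 13.7×10⁻⁶/K.
Mismatch strain = Δα·ΔT = 13.7×10⁻⁶ × 125.0 = 1.71×10⁻³.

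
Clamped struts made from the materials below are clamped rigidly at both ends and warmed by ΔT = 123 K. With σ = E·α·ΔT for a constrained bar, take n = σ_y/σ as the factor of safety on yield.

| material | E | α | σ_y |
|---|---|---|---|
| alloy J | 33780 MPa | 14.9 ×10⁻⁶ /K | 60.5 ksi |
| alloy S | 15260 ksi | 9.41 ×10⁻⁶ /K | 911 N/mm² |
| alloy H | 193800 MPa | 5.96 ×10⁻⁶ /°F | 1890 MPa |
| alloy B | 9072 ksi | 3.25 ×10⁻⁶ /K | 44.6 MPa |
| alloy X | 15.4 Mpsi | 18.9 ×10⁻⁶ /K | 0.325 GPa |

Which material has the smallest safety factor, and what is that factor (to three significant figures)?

alloy X, n = 1.32

In consistent units (E in GPa, α in ×10⁻⁶/K, σ_y in MPa):
  alloy J: E = 33.78, α = 14.9, σ_y = 417.1 → σ = 61.9 MPa, n = 6.74
  alloy S: E = 105.2, α = 9.41, σ_y = 911.0 → σ = 122 MPa, n = 7.48
  alloy H: E = 193.8, α = 10.7, σ_y = 1890 → σ = 256 MPa, n = 7.39
  alloy B: E = 62.55, α = 3.25, σ_y = 44.60 → σ = 25.0 MPa, n = 1.78
  alloy X: E = 106.2, α = 18.9, σ_y = 325.0 → σ = 247 MPa, n = 1.32
Alloy X has the lowest safety factor, n = 1.32.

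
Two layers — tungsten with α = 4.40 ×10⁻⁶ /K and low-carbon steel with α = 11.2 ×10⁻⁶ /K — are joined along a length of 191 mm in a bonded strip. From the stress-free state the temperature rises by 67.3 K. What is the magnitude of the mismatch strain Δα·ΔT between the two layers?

4.58×10⁻⁴

Δα = |4.40 − 11.2|×10⁻⁶/K = 6.80×10⁻⁶/K.
Mismatch strain = Δα·ΔT = 6.80×10⁻⁶ × 67.3 = 4.58×10⁻⁴.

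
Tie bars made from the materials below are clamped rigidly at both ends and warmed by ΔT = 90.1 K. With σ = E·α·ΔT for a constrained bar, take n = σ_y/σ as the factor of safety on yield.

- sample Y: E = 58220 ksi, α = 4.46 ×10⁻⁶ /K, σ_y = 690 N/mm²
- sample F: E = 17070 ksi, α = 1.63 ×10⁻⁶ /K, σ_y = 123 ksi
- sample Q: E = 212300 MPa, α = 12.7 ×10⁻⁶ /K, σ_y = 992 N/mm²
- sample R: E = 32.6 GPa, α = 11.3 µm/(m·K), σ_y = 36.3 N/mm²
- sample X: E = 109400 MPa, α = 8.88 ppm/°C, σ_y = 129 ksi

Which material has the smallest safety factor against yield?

sample R

Converting E to GPa, α to ×10⁻⁶/K, σ_y to MPa, then σ and n for each:
  sample Y: E = 401.4, α = 4.46, σ_y = 690.0 → σ = 161 MPa, n = 4.28
  sample F: E = 117.7, α = 1.63, σ_y = 848.1 → σ = 17.3 MPa, n = 49.1
  sample Q: E = 212.3, α = 12.7, σ_y = 992.0 → σ = 243 MPa, n = 4.08
  sample R: E = 32.60, α = 11.3, σ_y = 36.30 → σ = 33.2 MPa, n = 1.09
  sample X: E = 109.4, α = 8.88, σ_y = 889.4 → σ = 87.5 MPa, n = 10.2
Smallest n: sample R with n = 1.09.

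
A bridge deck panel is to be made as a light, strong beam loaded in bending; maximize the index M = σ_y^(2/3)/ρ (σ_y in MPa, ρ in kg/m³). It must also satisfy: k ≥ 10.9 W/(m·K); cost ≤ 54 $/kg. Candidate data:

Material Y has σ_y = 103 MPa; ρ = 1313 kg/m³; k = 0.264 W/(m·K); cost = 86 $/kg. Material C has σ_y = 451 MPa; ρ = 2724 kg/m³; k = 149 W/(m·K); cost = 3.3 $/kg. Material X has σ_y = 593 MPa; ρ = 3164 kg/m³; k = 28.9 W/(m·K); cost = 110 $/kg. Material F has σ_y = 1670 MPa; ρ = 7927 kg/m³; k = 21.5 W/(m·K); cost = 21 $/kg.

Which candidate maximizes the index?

material C

Screen on constraints: k ≥ 10.9 W/(m·K); cost ≤ 54 $/kg. Survivors: material C, material F.
Per-candidate index values:
  material C: M = 21.6×10⁻³
  material F: M = 17.8×10⁻³
Material C ranks first.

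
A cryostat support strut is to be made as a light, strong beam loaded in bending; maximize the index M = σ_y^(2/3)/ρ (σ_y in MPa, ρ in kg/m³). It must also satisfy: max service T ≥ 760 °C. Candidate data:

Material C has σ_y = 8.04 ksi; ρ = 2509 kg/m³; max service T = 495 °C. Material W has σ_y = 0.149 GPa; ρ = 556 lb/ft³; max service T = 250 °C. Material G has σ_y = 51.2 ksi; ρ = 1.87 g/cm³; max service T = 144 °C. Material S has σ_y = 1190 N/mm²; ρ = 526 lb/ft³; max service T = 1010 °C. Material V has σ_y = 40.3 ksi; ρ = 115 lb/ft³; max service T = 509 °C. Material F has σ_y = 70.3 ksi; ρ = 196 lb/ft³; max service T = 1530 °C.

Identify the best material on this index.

Screen on constraints: max service T ≥ 760 °C. Survivors: material S, material F.
Convert each candidate to consistent units, then evaluate M:
  material S: σ_y = 1190 MPa, ρ = 8426 kg/m³
  material F: σ_y = 484.7 MPa, ρ = 3140 kg/m³
  material F: M = 19.7×10⁻³
  material S: M = 13.3×10⁻³
Material F ranks first.

material F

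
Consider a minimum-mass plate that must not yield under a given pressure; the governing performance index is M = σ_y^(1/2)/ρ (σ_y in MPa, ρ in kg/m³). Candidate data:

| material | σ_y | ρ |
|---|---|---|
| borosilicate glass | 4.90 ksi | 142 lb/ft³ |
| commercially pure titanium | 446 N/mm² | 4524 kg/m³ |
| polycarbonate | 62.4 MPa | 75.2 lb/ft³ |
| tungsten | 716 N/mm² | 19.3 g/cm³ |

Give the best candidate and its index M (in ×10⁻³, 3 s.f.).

Putting every candidate on a common basis:
  borosilicate glass: σ_y = 33.78 MPa, ρ = 2275 kg/m³
  commercially pure titanium: σ_y = 446.0 MPa, ρ = 4524 kg/m³
  polycarbonate: σ_y = 62.40 MPa, ρ = 1205 kg/m³
  tungsten: σ_y = 716.0 MPa, ρ = 19300 kg/m³
  polycarbonate: M = 6.56×10⁻³
  commercially pure titanium: M = 4.67×10⁻³
  borosilicate glass: M = 2.56×10⁻³
  tungsten: M = 1.39×10⁻³
Polycarbonate ranks first.

polycarbonate, M = 6.56×10⁻³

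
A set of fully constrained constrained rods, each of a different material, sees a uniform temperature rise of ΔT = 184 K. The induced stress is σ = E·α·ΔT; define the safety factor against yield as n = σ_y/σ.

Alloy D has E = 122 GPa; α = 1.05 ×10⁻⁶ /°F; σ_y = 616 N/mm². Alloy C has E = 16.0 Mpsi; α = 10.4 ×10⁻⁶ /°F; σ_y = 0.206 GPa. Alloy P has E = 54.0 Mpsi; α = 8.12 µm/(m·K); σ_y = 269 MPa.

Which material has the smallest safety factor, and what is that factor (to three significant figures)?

alloy P, n = 0.484

Converting E to GPa, α to ×10⁻⁶/K, σ_y to MPa, then σ and n for each:
  alloy D: E = 122.0, α = 1.89, σ_y = 616.0 → σ = 42.4 MPa, n = 14.5
  alloy C: E = 110.3, α = 18.7, σ_y = 206.0 → σ = 380 MPa, n = 0.542
  alloy P: E = 372.3, α = 8.12, σ_y = 269.0 → σ = 556 MPa, n = 0.484
Alloy P has the lowest safety factor, n = 0.484.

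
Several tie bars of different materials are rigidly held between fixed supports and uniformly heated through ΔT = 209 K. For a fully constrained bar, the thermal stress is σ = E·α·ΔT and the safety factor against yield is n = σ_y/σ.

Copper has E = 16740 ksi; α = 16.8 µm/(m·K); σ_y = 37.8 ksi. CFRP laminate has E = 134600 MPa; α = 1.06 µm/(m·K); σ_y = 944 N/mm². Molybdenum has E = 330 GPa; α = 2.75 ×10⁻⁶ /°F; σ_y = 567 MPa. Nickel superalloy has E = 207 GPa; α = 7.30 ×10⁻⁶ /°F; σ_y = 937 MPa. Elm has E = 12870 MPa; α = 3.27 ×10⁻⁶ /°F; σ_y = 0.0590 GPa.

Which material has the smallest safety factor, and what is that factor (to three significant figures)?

In consistent units (E in GPa, α in ×10⁻⁶/K, σ_y in MPa):
  copper: E = 115.4, α = 16.8, σ_y = 260.6 → σ = 405 MPa, n = 0.643
  CFRP laminate: E = 134.6, α = 1.06, σ_y = 944.0 → σ = 29.8 MPa, n = 31.7
  molybdenum: E = 330.0, α = 4.95, σ_y = 567.0 → σ = 341 MPa, n = 1.66
  nickel superalloy: E = 207.0, α = 13.1, σ_y = 937.0 → σ = 568 MPa, n = 1.65
  elm: E = 12.87, α = 5.89, σ_y = 59.00 → σ = 15.8 MPa, n = 3.73
Smallest n: copper with n = 0.643.

copper, n = 0.643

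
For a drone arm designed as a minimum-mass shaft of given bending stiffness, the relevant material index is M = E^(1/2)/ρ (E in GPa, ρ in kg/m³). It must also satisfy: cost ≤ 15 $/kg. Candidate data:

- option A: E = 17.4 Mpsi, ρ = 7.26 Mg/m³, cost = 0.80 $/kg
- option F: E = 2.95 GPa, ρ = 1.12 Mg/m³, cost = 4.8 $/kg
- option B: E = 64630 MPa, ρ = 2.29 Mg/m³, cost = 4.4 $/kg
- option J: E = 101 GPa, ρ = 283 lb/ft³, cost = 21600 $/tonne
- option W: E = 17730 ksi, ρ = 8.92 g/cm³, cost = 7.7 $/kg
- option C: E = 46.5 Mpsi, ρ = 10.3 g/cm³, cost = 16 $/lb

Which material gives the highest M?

Screen on constraints: cost ≤ 15 $/kg. Survivors: option A, option F, option B, option W.
Normalizing units and computing the index:
  option A: E = 120.0 GPa, ρ = 7260 kg/m³
  option F: E = 2.950 GPa, ρ = 1120 kg/m³
  option B: E = 64.63 GPa, ρ = 2290 kg/m³
  option W: E = 122.2 GPa, ρ = 8920 kg/m³
  option B: M = 3.51×10⁻³
  option F: M = 1.53×10⁻³
  option A: M = 1.51×10⁻³
  option W: M = 1.24×10⁻³
Option B has the largest M.

option B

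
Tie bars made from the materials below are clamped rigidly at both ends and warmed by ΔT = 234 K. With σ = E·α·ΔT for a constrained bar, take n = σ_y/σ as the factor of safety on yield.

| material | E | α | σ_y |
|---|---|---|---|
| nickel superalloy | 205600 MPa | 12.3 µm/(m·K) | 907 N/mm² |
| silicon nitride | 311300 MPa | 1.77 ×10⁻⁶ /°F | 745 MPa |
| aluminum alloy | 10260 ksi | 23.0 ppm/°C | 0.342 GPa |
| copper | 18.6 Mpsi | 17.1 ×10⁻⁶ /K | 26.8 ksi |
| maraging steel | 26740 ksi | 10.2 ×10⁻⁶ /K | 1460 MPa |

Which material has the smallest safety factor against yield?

In consistent units (E in GPa, α in ×10⁻⁶/K, σ_y in MPa):
  nickel superalloy: E = 205.6, α = 12.3, σ_y = 907.0 → σ = 592 MPa, n = 1.53
  silicon nitride: E = 311.3, α = 3.19, σ_y = 745.0 → σ = 232 MPa, n = 3.21
  aluminum alloy: E = 70.74, α = 23.0, σ_y = 342.0 → σ = 381 MPa, n = 0.898
  copper: E = 128.2, α = 17.1, σ_y = 184.8 → σ = 513 MPa, n = 0.360
  maraging steel: E = 184.4, α = 10.2, σ_y = 1460 → σ = 440 MPa, n = 3.32
Copper has the lowest safety factor, n = 0.360.

copper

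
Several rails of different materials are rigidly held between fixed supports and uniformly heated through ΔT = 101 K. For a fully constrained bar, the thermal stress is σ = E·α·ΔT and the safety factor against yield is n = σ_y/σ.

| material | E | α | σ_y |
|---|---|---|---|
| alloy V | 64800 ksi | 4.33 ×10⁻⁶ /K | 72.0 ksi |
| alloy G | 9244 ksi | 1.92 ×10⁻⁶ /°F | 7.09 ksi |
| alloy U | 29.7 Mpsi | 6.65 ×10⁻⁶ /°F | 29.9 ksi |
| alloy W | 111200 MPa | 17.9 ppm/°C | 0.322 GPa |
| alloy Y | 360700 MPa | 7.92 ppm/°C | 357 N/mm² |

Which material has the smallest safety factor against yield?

alloy U

Converting E to GPa, α to ×10⁻⁶/K, σ_y to MPa, then σ and n for each:
  alloy V: E = 446.8, α = 4.33, σ_y = 496.4 → σ = 195 MPa, n = 2.54
  alloy G: E = 63.74, α = 3.46, σ_y = 48.88 → σ = 22.2 MPa, n = 2.20
  alloy U: E = 204.8, α = 12.0, σ_y = 206.2 → σ = 248 MPa, n = 0.833
  alloy W: E = 111.2, α = 17.9, σ_y = 322.0 → σ = 201 MPa, n = 1.60
  alloy Y: E = 360.7, α = 7.92, σ_y = 357.0 → σ = 289 MPa, n = 1.24
The minimum is alloy U at n = 0.833.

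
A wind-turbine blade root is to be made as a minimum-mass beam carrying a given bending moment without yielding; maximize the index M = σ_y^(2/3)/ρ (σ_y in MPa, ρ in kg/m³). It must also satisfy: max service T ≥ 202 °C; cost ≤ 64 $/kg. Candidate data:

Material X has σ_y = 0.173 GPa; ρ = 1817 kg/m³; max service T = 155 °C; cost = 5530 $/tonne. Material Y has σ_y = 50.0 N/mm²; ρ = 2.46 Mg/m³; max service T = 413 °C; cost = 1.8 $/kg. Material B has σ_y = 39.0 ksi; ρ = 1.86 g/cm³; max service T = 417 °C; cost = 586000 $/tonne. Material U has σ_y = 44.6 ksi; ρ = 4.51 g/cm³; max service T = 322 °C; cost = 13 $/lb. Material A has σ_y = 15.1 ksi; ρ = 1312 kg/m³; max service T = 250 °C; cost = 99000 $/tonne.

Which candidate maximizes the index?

material U

Screen on constraints: max service T ≥ 202 °C; cost ≤ 64 $/kg. Survivors: material Y, material U.
Putting every candidate on a common basis:
  material Y: σ_y = 50.00 MPa, ρ = 2460 kg/m³
  material U: σ_y = 307.5 MPa, ρ = 4510 kg/m³
  material U: M = 10.1×10⁻³
  material Y: M = 5.52×10⁻³
The maximum is for material U.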